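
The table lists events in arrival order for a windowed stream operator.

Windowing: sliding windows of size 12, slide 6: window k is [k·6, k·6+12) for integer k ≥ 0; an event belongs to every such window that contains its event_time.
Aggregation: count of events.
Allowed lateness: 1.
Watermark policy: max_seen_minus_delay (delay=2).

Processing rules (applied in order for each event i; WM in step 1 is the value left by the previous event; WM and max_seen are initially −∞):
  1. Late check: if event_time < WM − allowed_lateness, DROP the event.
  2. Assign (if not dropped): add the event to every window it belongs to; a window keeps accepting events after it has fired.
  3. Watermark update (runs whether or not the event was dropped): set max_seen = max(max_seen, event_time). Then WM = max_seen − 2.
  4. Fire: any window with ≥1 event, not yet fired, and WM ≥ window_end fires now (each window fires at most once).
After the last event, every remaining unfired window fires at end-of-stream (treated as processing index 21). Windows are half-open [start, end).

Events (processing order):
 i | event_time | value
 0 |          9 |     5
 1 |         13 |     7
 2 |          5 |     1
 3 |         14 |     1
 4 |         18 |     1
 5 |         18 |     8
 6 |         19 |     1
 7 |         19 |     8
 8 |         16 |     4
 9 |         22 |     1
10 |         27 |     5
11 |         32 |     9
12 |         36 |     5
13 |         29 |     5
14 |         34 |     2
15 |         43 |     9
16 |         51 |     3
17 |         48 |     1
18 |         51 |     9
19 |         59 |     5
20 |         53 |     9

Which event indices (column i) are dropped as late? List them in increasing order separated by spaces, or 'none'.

i=0 t=9 v=5: → [6,18),[0,12); WM=7
i=1 t=13 v=7: → [12,24),[6,18); WM=11
i=2 t=5 v=1: DROP (t<11-1); WM=11
i=3 t=14 v=1: → [12,24),[6,18); WM=12; [0,12) fires=1
i=4 t=18 v=1: → [18,30),[12,24); WM=16
i=5 t=18 v=8: → [18,30),[12,24); WM=16
i=6 t=19 v=1: → [18,30),[12,24); WM=17
i=7 t=19 v=8: → [18,30),[12,24); WM=17
i=8 t=16 v=4: → [12,24),[6,18); WM=17
i=9 t=22 v=1: → [18,30),[12,24); WM=20; [6,18) fires=4
i=10 t=27 v=5: → [24,36),[18,30); WM=25; [12,24) fires=8
i=11 t=32 v=9: → [30,42),[24,36); WM=30; [18,30) fires=6
i=12 t=36 v=5: → [36,48),[30,42); WM=34
i=13 t=29 v=5: DROP (t<34-1); WM=34
i=14 t=34 v=2: → [30,42),[24,36); WM=34
i=15 t=43 v=9: → [42,54),[36,48); WM=41; [24,36) fires=3
i=16 t=51 v=3: → [48,60),[42,54); WM=49; [30,42) fires=3 [36,48) fires=2
i=17 t=48 v=1: → [48,60),[42,54); WM=49
i=18 t=51 v=9: → [48,60),[42,54); WM=49
i=19 t=59 v=5: → [54,66),[48,60); WM=57; [42,54) fires=4
i=20 t=53 v=9: DROP (t<57-1); WM=57

2 13 20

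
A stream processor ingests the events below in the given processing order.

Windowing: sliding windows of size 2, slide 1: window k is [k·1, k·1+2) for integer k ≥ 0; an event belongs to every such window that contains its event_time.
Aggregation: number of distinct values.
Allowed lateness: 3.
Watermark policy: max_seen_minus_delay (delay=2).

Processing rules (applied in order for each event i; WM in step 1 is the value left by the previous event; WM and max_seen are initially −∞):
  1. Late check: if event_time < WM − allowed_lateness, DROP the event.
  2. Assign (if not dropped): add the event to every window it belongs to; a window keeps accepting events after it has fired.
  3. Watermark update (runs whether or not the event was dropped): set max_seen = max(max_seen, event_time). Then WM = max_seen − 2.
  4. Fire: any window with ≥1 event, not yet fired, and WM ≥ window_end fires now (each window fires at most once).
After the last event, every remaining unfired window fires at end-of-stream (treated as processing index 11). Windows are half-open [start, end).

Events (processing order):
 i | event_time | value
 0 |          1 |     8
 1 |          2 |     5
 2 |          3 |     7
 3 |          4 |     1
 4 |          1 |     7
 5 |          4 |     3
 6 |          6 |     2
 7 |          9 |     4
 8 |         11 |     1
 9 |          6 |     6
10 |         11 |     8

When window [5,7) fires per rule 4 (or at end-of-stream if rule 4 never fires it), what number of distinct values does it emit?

i=0 t=1 v=8: → [1,3),[0,2); WM=-1
i=1 t=2 v=5: → [2,4),[1,3); WM=0
i=2 t=3 v=7: → [3,5),[2,4); WM=1
i=3 t=4 v=1: → [4,6),[3,5); WM=2; [0,2) fires=1
i=4 t=1 v=7: → [1,3),[0,2); WM=2
i=5 t=4 v=3: → [4,6),[3,5); WM=2
i=6 t=6 v=2: → [6,8),[5,7); WM=4; [1,3) fires=3 [2,4) fires=2
i=7 t=9 v=4: → [9,11),[8,10); WM=7; [3,5) fires=3 [4,6) fires=2 [5,7) fires=1
i=8 t=11 v=1: → [11,13),[10,12); WM=9; [6,8) fires=1
i=9 t=6 v=6: → [6,8),[5,7); WM=9
i=10 t=11 v=8: → [11,13),[10,12); WM=9

1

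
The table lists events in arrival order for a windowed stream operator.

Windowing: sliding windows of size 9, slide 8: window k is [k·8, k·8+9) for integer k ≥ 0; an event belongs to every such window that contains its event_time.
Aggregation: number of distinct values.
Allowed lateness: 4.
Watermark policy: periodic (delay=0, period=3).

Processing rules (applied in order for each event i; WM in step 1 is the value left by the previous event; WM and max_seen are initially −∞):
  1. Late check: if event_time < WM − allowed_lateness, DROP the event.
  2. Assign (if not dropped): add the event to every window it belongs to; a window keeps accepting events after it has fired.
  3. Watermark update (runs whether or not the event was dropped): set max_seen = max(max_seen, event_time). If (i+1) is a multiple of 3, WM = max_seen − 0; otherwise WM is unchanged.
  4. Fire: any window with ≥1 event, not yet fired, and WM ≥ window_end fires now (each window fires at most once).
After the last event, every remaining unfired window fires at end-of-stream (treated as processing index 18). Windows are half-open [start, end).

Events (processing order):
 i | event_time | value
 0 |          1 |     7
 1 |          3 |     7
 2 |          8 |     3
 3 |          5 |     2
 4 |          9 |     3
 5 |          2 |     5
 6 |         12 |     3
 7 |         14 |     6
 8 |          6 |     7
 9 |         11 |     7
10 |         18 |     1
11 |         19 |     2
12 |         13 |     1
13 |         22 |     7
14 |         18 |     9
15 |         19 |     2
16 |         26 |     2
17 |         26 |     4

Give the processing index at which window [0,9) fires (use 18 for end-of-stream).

5

i=0 t=1 v=7: → [0,9); WM=−∞
i=1 t=3 v=7: → [0,9); WM=−∞
i=2 t=8 v=3: → [8,17),[0,9); WM=8
i=3 t=5 v=2: → [0,9); WM=8
i=4 t=9 v=3: → [8,17); WM=8
i=5 t=2 v=5: DROP (t<8-4); WM=9; [0,9) fires=3
i=6 t=12 v=3: → [8,17); WM=9
i=7 t=14 v=6: → [8,17); WM=9
i=8 t=6 v=7: → [0,9); WM=14
i=9 t=11 v=7: → [8,17); WM=14
i=10 t=18 v=1: → [16,25); WM=14
i=11 t=19 v=2: → [16,25); WM=19; [8,17) fires=3
i=12 t=13 v=1: DROP (t<19-4); WM=19
i=13 t=22 v=7: → [16,25); WM=19
i=14 t=18 v=9: → [16,25); WM=22
i=15 t=19 v=2: → [16,25); WM=22
i=16 t=26 v=2: → [24,33); WM=22
i=17 t=26 v=4: → [24,33); WM=26; [16,25) fires=4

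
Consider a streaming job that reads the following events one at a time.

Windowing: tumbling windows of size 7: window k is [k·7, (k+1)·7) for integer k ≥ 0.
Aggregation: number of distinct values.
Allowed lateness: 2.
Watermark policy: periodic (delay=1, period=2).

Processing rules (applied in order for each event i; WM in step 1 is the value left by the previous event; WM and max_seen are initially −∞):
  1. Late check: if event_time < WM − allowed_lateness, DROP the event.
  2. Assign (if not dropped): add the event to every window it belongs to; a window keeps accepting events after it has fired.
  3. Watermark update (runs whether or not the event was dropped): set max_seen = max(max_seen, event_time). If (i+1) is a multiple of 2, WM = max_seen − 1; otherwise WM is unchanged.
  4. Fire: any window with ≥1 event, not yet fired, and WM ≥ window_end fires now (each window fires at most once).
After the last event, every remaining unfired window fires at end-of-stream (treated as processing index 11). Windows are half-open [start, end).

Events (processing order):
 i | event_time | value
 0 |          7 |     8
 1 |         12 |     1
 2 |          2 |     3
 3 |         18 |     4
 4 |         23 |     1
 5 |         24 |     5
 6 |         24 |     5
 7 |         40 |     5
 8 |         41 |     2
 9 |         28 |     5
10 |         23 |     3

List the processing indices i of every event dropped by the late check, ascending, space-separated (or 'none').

2 9 10

i=0 t=7 v=8: → [7,14); WM=−∞
i=1 t=12 v=1: → [7,14); WM=11
i=2 t=2 v=3: DROP (t<11-2); WM=11
i=3 t=18 v=4: → [14,21); WM=17; [7,14) fires=2
i=4 t=23 v=1: → [21,28); WM=17
i=5 t=24 v=5: → [21,28); WM=23; [14,21) fires=1
i=6 t=24 v=5: → [21,28); WM=23
i=7 t=40 v=5: → [35,42); WM=39; [21,28) fires=2
i=8 t=41 v=2: → [35,42); WM=39
i=9 t=28 v=5: DROP (t<39-2); WM=40
i=10 t=23 v=3: DROP (t<40-2); WM=40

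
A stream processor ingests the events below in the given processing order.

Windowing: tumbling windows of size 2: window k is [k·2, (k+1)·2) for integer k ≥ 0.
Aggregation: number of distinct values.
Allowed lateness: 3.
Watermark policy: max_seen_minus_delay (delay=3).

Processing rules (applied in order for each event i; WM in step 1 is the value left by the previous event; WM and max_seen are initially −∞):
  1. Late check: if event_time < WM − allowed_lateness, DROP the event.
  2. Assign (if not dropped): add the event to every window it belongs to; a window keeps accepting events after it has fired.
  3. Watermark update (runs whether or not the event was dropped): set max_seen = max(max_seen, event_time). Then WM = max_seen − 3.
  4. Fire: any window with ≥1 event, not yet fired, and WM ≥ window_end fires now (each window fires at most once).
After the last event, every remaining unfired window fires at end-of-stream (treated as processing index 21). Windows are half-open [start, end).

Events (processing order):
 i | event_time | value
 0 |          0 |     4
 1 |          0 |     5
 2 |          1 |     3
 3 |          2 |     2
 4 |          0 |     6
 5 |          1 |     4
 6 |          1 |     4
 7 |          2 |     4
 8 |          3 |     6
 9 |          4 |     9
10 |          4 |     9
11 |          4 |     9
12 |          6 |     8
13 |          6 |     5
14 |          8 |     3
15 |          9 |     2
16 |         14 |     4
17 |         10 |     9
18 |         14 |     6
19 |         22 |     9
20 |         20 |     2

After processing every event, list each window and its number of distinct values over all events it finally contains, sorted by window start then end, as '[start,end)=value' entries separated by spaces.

i=0 t=0 v=4: → [0,2); WM=-3
i=1 t=0 v=5: → [0,2); WM=-3
i=2 t=1 v=3: → [0,2); WM=-2
i=3 t=2 v=2: → [2,4); WM=-1
i=4 t=0 v=6: → [0,2); WM=-1
i=5 t=1 v=4: → [0,2); WM=-1
i=6 t=1 v=4: → [0,2); WM=-1
i=7 t=2 v=4: → [2,4); WM=-1
i=8 t=3 v=6: → [2,4); WM=0
i=9 t=4 v=9: → [4,6); WM=1
i=10 t=4 v=9: → [4,6); WM=1
i=11 t=4 v=9: → [4,6); WM=1
i=12 t=6 v=8: → [6,8); WM=3; [0,2) fires=4
i=13 t=6 v=5: → [6,8); WM=3
i=14 t=8 v=3: → [8,10); WM=5; [2,4) fires=3
i=15 t=9 v=2: → [8,10); WM=6; [4,6) fires=1
i=16 t=14 v=4: → [14,16); WM=11; [6,8) fires=2 [8,10) fires=2
i=17 t=10 v=9: → [10,12); WM=11
i=18 t=14 v=6: → [14,16); WM=11
i=19 t=22 v=9: → [22,24); WM=19; [10,12) fires=1 [14,16) fires=2
i=20 t=20 v=2: → [20,22); WM=19

[0,2)=4 [2,4)=3 [4,6)=1 [6,8)=2 [8,10)=2 [10,12)=1 [14,16)=2 [20,22)=1 [22,24)=1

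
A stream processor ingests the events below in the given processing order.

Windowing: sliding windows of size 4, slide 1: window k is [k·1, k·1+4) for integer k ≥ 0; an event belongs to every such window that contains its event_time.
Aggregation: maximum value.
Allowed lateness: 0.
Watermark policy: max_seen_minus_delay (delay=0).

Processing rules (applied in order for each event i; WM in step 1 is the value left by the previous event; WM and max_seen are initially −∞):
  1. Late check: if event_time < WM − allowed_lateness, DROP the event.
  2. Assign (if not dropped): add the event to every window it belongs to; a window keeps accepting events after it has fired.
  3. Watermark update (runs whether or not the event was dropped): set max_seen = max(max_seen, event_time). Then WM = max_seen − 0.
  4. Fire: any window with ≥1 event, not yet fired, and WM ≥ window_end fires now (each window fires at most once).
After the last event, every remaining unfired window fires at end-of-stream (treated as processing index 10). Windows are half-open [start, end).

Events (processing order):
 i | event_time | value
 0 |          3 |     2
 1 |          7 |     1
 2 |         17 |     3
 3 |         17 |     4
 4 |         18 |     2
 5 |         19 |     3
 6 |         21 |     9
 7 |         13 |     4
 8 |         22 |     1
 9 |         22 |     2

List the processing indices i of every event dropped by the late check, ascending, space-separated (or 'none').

i=0 t=3 v=2: → [3,7),[2,6),[1,5),[0,4); WM=3
i=1 t=7 v=1: → [7,11),[6,10),[5,9),[4,8); WM=7; [0,4) fires=2 [1,5) fires=2 [2,6) fires=2 [3,7) fires=2
i=2 t=17 v=3: → [17,21),[16,20),[15,19),[14,18); WM=17; [4,8) fires=1 [5,9) fires=1 [6,10) fires=1 [7,11) fires=1
i=3 t=17 v=4: → [17,21),[16,20),[15,19),[14,18); WM=17
i=4 t=18 v=2: → [18,22),[17,21),[16,20),[15,19); WM=18; [14,18) fires=4
i=5 t=19 v=3: → [19,23),[18,22),[17,21),[16,20); WM=19; [15,19) fires=4
i=6 t=21 v=9: → [21,25),[20,24),[19,23),[18,22); WM=21; [16,20) fires=4 [17,21) fires=4
i=7 t=13 v=4: DROP (t<21-0); WM=21
i=8 t=22 v=1: → [22,26),[21,25),[20,24),[19,23); WM=22; [18,22) fires=9
i=9 t=22 v=2: → [22,26),[21,25),[20,24),[19,23); WM=22

7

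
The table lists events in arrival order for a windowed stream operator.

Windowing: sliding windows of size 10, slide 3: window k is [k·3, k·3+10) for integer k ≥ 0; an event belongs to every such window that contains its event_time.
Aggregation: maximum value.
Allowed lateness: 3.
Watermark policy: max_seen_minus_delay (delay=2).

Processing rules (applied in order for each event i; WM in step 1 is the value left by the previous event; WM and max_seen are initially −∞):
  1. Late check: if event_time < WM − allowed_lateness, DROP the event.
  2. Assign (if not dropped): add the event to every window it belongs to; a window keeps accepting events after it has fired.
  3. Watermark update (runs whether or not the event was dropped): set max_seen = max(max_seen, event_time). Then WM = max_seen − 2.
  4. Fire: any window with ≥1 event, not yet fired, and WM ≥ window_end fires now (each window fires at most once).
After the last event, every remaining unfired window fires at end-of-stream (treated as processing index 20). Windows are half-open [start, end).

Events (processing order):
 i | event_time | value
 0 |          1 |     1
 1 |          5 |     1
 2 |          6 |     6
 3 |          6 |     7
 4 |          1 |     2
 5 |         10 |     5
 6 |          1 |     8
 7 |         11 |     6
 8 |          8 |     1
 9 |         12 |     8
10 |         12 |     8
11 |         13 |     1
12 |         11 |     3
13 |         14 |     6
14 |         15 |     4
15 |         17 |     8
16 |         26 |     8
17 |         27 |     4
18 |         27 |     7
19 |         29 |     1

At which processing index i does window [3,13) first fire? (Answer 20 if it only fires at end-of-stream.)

14

i=0 t=1 v=1: → [0,10); WM=-1
i=1 t=5 v=1: → [3,13),[0,10); WM=3
i=2 t=6 v=6: → [6,16),[3,13),[0,10); WM=4
i=3 t=6 v=7: → [6,16),[3,13),[0,10); WM=4
i=4 t=1 v=2: → [0,10); WM=4
i=5 t=10 v=5: → [9,19),[6,16),[3,13); WM=8
i=6 t=1 v=8: DROP (t<8-3); WM=8
i=7 t=11 v=6: → [9,19),[6,16),[3,13); WM=9
i=8 t=8 v=1: → [6,16),[3,13),[0,10); WM=9
i=9 t=12 v=8: → [12,22),[9,19),[6,16),[3,13); WM=10; [0,10) fires=7
i=10 t=12 v=8: → [12,22),[9,19),[6,16),[3,13); WM=10
i=11 t=13 v=1: → [12,22),[9,19),[6,16); WM=11
i=12 t=11 v=3: → [9,19),[6,16),[3,13); WM=11
i=13 t=14 v=6: → [12,22),[9,19),[6,16); WM=12
i=14 t=15 v=4: → [15,25),[12,22),[9,19),[6,16); WM=13; [3,13) fires=8
i=15 t=17 v=8: → [15,25),[12,22),[9,19); WM=15
i=16 t=26 v=8: → [24,34),[21,31),[18,28); WM=24; [6,16) fires=8 [9,19) fires=8 [12,22) fires=8
i=17 t=27 v=4: → [27,37),[24,34),[21,31),[18,28); WM=25; [15,25) fires=8
i=18 t=27 v=7: → [27,37),[24,34),[21,31),[18,28); WM=25
i=19 t=29 v=1: → [27,37),[24,34),[21,31); WM=27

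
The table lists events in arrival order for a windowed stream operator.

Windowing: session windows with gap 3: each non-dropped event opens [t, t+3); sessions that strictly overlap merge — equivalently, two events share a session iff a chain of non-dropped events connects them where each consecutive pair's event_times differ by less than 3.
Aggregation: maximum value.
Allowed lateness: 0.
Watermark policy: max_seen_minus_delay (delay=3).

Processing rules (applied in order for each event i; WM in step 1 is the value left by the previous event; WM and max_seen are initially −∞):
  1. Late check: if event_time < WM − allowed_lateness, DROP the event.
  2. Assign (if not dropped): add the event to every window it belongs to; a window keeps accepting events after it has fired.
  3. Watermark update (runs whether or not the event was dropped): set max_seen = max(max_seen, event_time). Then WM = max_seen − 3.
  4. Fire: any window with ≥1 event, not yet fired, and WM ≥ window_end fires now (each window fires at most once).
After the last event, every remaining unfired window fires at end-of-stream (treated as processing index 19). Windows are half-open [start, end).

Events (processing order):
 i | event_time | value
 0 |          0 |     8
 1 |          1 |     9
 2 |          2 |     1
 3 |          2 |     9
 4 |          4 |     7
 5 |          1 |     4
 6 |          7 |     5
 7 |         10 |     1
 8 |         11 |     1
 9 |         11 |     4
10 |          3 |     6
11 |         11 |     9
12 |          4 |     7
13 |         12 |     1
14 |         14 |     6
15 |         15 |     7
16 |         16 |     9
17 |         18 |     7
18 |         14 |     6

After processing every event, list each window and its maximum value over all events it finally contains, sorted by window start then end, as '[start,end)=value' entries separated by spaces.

[0,7)=9 [7,10)=5 [10,21)=9

i=0 t=0 v=8: → [0,3); WM=-3
i=1 t=1 v=9: → [0,4); WM=-2
i=2 t=2 v=1: → [0,5); WM=-1
i=3 t=2 v=9: → [0,5); WM=-1
i=4 t=4 v=7: → [0,7); WM=1
i=5 t=1 v=4: → [0,7); WM=1
i=6 t=7 v=5: → [7,10); WM=4
i=7 t=10 v=1: → [10,13); WM=7
i=8 t=11 v=1: → [10,14); WM=8
i=9 t=11 v=4: → [10,14); WM=8
i=10 t=3 v=6: DROP (t<8-0); WM=8
i=11 t=11 v=9: → [10,14); WM=8
i=12 t=4 v=7: DROP (t<8-0); WM=8
i=13 t=12 v=1: → [10,15); WM=9
i=14 t=14 v=6: → [10,17); WM=11
i=15 t=15 v=7: → [10,18); WM=12
i=16 t=16 v=9: → [10,19); WM=13
i=17 t=18 v=7: → [10,21); WM=15
i=18 t=14 v=6: DROP (t<15-0); WM=15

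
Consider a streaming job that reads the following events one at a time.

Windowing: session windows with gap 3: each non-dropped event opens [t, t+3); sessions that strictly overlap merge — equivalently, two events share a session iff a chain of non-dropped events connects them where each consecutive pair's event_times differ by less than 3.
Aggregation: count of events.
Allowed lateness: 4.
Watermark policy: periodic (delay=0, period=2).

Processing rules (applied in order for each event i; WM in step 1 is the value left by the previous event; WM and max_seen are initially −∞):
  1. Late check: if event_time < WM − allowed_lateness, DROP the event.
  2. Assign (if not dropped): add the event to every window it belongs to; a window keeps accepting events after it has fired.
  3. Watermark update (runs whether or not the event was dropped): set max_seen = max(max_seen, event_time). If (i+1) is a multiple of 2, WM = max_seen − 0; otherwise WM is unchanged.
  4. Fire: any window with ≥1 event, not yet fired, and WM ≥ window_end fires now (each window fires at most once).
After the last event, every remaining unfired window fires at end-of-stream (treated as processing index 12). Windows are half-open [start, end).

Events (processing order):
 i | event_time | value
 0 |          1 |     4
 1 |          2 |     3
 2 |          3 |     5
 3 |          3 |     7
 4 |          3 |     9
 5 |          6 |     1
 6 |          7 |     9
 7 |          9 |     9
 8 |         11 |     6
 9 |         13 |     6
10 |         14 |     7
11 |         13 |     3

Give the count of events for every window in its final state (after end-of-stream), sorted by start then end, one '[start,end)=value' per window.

[1,6)=5 [6,17)=7

i=0 t=1 v=4: → [1,4); WM=−∞
i=1 t=2 v=3: → [1,5); WM=2
i=2 t=3 v=5: → [1,6); WM=2
i=3 t=3 v=7: → [1,6); WM=3
i=4 t=3 v=9: → [1,6); WM=3
i=5 t=6 v=1: → [6,9); WM=6
i=6 t=7 v=9: → [6,10); WM=6
i=7 t=9 v=9: → [6,12); WM=9
i=8 t=11 v=6: → [6,14); WM=9
i=9 t=13 v=6: → [6,16); WM=13
i=10 t=14 v=7: → [6,17); WM=13
i=11 t=13 v=3: → [6,17); WM=14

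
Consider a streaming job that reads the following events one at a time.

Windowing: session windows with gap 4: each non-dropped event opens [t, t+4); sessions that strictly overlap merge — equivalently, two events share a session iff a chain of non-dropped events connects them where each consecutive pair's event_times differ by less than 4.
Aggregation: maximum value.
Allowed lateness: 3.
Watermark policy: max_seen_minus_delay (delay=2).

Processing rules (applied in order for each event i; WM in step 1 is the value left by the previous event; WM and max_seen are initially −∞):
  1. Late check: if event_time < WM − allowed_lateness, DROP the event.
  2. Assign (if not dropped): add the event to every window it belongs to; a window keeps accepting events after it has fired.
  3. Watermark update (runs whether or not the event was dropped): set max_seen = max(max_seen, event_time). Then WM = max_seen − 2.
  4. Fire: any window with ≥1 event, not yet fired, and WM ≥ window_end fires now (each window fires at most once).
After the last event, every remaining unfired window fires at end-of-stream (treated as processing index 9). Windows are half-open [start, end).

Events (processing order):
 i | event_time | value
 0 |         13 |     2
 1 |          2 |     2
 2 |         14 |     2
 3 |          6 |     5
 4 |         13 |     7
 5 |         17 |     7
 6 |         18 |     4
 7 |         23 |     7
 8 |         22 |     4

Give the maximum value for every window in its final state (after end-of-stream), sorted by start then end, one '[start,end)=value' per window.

i=0 t=13 v=2: → [13,17); WM=11
i=1 t=2 v=2: DROP (t<11-3); WM=11
i=2 t=14 v=2: → [13,18); WM=12
i=3 t=6 v=5: DROP (t<12-3); WM=12
i=4 t=13 v=7: → [13,18); WM=12
i=5 t=17 v=7: → [13,21); WM=15
i=6 t=18 v=4: → [13,22); WM=16
i=7 t=23 v=7: → [23,27); WM=21
i=8 t=22 v=4: → [22,27); WM=21

[13,22)=7 [22,27)=7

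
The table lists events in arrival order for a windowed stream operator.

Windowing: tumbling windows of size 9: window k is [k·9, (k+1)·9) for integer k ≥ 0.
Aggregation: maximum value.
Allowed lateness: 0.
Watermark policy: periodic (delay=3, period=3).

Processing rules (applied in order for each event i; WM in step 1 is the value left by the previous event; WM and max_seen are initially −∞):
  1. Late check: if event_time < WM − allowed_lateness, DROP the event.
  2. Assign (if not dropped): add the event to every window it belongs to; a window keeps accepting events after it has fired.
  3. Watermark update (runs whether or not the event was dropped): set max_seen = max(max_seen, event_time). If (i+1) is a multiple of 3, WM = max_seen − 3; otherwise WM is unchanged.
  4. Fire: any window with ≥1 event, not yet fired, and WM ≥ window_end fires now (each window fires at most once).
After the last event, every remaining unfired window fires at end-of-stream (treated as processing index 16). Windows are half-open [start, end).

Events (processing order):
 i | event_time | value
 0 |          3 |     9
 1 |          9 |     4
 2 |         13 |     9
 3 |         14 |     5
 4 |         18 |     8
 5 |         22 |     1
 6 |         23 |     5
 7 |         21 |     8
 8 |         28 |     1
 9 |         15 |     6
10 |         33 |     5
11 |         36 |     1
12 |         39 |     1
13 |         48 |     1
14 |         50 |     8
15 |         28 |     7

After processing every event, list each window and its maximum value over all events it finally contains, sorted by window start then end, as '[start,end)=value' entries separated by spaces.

[0,9)=9 [9,18)=9 [18,27)=8 [27,36)=5 [36,45)=1 [45,54)=8

i=0 t=3 v=9: → [0,9); WM=−∞
i=1 t=9 v=4: → [9,18); WM=−∞
i=2 t=13 v=9: → [9,18); WM=10; [0,9) fires=9
i=3 t=14 v=5: → [9,18); WM=10
i=4 t=18 v=8: → [18,27); WM=10
i=5 t=22 v=1: → [18,27); WM=19; [9,18) fires=9
i=6 t=23 v=5: → [18,27); WM=19
i=7 t=21 v=8: → [18,27); WM=19
i=8 t=28 v=1: → [27,36); WM=25
i=9 t=15 v=6: DROP (t<25-0); WM=25
i=10 t=33 v=5: → [27,36); WM=25
i=11 t=36 v=1: → [36,45); WM=33; [18,27) fires=8
i=12 t=39 v=1: → [36,45); WM=33
i=13 t=48 v=1: → [45,54); WM=33
i=14 t=50 v=8: → [45,54); WM=47; [27,36) fires=5 [36,45) fires=1
i=15 t=28 v=7: DROP (t<47-0); WM=47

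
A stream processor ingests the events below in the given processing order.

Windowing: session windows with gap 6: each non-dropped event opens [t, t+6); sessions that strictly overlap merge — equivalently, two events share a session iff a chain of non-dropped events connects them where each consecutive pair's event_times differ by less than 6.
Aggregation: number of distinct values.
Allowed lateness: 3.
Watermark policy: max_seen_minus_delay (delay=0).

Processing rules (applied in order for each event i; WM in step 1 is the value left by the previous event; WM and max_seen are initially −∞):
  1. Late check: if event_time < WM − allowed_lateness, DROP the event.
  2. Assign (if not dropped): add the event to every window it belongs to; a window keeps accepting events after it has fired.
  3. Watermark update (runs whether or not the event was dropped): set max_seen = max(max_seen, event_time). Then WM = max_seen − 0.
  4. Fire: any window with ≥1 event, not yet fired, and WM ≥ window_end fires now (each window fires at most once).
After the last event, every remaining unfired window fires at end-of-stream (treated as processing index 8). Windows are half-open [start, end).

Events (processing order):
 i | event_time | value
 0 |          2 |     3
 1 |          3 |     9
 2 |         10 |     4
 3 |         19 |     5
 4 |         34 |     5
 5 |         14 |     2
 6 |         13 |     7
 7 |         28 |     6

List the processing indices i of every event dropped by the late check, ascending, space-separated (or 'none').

i=0 t=2 v=3: → [2,8); WM=2
i=1 t=3 v=9: → [2,9); WM=3
i=2 t=10 v=4: → [10,16); WM=10
i=3 t=19 v=5: → [19,25); WM=19
i=4 t=34 v=5: → [34,40); WM=34
i=5 t=14 v=2: DROP (t<34-3); WM=34
i=6 t=13 v=7: DROP (t<34-3); WM=34
i=7 t=28 v=6: DROP (t<34-3); WM=34

5 6 7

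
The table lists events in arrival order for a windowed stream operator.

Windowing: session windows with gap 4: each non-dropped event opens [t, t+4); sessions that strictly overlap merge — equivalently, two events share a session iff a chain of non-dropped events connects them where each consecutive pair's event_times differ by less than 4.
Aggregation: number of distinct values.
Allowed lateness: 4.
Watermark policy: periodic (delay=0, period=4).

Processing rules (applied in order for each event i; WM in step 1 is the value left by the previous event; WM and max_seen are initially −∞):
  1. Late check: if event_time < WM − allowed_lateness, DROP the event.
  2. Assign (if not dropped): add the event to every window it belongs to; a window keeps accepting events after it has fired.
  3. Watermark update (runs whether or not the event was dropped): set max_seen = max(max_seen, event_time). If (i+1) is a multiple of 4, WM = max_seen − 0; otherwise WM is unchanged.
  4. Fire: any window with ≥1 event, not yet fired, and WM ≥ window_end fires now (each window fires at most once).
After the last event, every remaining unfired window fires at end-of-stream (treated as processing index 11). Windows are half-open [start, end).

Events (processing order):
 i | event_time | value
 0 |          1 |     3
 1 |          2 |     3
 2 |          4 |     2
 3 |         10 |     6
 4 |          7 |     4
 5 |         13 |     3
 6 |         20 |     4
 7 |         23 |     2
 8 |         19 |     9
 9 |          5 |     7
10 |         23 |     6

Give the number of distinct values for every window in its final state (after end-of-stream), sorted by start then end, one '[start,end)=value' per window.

[1,17)=4 [19,27)=4

i=0 t=1 v=3: → [1,5); WM=−∞
i=1 t=2 v=3: → [1,6); WM=−∞
i=2 t=4 v=2: → [1,8); WM=−∞
i=3 t=10 v=6: → [10,14); WM=10
i=4 t=7 v=4: → [1,14); WM=10
i=5 t=13 v=3: → [1,17); WM=10
i=6 t=20 v=4: → [20,24); WM=10
i=7 t=23 v=2: → [20,27); WM=23
i=8 t=19 v=9: → [19,27); WM=23
i=9 t=5 v=7: DROP (t<23-4); WM=23
i=10 t=23 v=6: → [19,27); WM=23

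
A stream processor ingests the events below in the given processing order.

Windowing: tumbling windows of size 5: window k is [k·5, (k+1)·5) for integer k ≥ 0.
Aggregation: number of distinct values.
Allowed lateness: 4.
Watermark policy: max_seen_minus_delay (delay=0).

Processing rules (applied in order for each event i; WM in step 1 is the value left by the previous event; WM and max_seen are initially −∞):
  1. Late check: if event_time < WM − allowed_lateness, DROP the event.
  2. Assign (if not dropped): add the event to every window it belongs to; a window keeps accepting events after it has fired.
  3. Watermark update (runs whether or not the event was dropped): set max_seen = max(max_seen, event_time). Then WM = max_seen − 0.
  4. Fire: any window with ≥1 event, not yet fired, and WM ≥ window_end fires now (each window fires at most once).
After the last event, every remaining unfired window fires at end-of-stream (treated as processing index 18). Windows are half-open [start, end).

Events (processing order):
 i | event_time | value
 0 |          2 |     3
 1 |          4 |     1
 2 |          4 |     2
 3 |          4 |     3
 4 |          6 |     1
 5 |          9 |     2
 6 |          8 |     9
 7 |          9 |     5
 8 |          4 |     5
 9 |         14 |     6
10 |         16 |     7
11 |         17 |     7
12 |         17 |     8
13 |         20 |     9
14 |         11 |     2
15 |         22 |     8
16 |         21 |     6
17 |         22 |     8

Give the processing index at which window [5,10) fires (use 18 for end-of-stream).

i=0 t=2 v=3: → [0,5); WM=2
i=1 t=4 v=1: → [0,5); WM=4
i=2 t=4 v=2: → [0,5); WM=4
i=3 t=4 v=3: → [0,5); WM=4
i=4 t=6 v=1: → [5,10); WM=6; [0,5) fires=3
i=5 t=9 v=2: → [5,10); WM=9
i=6 t=8 v=9: → [5,10); WM=9
i=7 t=9 v=5: → [5,10); WM=9
i=8 t=4 v=5: DROP (t<9-4); WM=9
i=9 t=14 v=6: → [10,15); WM=14; [5,10) fires=4
i=10 t=16 v=7: → [15,20); WM=16; [10,15) fires=1
i=11 t=17 v=7: → [15,20); WM=17
i=12 t=17 v=8: → [15,20); WM=17
i=13 t=20 v=9: → [20,25); WM=20; [15,20) fires=2
i=14 t=11 v=2: DROP (t<20-4); WM=20
i=15 t=22 v=8: → [20,25); WM=22
i=16 t=21 v=6: → [20,25); WM=22
i=17 t=22 v=8: → [20,25); WM=22

9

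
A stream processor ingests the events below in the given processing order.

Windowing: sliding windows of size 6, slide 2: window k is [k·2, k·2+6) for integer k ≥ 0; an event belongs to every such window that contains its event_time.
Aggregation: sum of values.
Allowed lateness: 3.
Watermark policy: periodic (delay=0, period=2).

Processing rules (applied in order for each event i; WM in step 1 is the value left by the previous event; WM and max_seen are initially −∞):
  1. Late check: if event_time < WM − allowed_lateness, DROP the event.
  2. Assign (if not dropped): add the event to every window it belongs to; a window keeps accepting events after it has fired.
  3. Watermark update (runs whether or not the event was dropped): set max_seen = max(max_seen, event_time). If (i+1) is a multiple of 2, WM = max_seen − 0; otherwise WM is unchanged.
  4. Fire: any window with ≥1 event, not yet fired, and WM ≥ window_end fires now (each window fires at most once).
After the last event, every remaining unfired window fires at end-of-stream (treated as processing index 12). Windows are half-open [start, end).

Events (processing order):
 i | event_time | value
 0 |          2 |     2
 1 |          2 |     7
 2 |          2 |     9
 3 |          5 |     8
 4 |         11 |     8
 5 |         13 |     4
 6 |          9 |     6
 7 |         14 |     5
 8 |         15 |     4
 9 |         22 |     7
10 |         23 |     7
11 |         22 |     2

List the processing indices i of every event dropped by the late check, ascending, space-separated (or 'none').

i=0 t=2 v=2: → [2,8),[0,6); WM=−∞
i=1 t=2 v=7: → [2,8),[0,6); WM=2
i=2 t=2 v=9: → [2,8),[0,6); WM=2
i=3 t=5 v=8: → [4,10),[2,8),[0,6); WM=5
i=4 t=11 v=8: → [10,16),[8,14),[6,12); WM=5
i=5 t=13 v=4: → [12,18),[10,16),[8,14); WM=13; [0,6) fires=26 [2,8) fires=26 [4,10) fires=8 [6,12) fires=8
i=6 t=9 v=6: DROP (t<13-3); WM=13
i=7 t=14 v=5: → [14,20),[12,18),[10,16); WM=14; [8,14) fires=12
i=8 t=15 v=4: → [14,20),[12,18),[10,16); WM=14
i=9 t=22 v=7: → [22,28),[20,26),[18,24); WM=22; [10,16) fires=21 [12,18) fires=13 [14,20) fires=9
i=10 t=23 v=7: → [22,28),[20,26),[18,24); WM=22
i=11 t=22 v=2: → [22,28),[20,26),[18,24); WM=23

6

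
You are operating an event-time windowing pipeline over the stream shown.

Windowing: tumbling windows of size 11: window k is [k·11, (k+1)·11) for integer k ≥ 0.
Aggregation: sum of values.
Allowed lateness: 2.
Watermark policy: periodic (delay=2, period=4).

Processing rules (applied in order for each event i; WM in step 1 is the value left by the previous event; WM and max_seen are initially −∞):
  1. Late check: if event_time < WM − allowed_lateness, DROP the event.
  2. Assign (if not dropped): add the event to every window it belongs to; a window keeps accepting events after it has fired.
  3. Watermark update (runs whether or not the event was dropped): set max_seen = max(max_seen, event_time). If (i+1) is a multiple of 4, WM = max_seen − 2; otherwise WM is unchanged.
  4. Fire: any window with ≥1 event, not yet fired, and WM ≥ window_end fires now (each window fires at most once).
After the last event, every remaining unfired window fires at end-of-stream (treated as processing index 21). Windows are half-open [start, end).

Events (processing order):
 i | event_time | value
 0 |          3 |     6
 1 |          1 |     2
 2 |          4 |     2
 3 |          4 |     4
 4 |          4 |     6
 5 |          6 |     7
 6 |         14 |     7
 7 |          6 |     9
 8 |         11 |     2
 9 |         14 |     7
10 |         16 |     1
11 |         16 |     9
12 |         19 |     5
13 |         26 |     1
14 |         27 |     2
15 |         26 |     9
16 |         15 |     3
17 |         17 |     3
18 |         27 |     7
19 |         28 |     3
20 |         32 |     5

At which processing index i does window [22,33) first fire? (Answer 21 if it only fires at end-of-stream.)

i=0 t=3 v=6: → [0,11); WM=−∞
i=1 t=1 v=2: → [0,11); WM=−∞
i=2 t=4 v=2: → [0,11); WM=−∞
i=3 t=4 v=4: → [0,11); WM=2
i=4 t=4 v=6: → [0,11); WM=2
i=5 t=6 v=7: → [0,11); WM=2
i=6 t=14 v=7: → [11,22); WM=2
i=7 t=6 v=9: → [0,11); WM=12; [0,11) fires=36
i=8 t=11 v=2: → [11,22); WM=12
i=9 t=14 v=7: → [11,22); WM=12
i=10 t=16 v=1: → [11,22); WM=12
i=11 t=16 v=9: → [11,22); WM=14
i=12 t=19 v=5: → [11,22); WM=14
i=13 t=26 v=1: → [22,33); WM=14
i=14 t=27 v=2: → [22,33); WM=14
i=15 t=26 v=9: → [22,33); WM=25; [11,22) fires=31
i=16 t=15 v=3: DROP (t<25-2); WM=25
i=17 t=17 v=3: DROP (t<25-2); WM=25
i=18 t=27 v=7: → [22,33); WM=25
i=19 t=28 v=3: → [22,33); WM=26
i=20 t=32 v=5: → [22,33); WM=26

21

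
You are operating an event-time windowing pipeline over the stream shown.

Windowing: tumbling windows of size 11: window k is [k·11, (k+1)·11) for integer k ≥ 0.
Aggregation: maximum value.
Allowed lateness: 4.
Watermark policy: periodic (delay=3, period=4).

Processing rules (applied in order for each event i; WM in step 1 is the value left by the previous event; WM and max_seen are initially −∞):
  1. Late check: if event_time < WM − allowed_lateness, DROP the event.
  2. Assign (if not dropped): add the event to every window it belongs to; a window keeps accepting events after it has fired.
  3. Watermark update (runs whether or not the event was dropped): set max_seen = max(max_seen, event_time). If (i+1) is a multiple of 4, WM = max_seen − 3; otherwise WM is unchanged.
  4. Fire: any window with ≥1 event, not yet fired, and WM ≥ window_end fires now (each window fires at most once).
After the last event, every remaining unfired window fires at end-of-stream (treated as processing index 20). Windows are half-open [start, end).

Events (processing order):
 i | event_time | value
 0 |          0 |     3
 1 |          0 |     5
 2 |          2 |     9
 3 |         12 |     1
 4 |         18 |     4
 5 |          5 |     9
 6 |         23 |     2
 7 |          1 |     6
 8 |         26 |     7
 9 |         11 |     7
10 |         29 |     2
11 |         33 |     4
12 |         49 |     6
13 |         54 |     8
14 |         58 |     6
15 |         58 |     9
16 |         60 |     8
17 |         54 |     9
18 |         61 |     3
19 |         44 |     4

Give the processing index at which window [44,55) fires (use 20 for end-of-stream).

15

i=0 t=0 v=3: → [0,11); WM=−∞
i=1 t=0 v=5: → [0,11); WM=−∞
i=2 t=2 v=9: → [0,11); WM=−∞
i=3 t=12 v=1: → [11,22); WM=9
i=4 t=18 v=4: → [11,22); WM=9
i=5 t=5 v=9: → [0,11); WM=9
i=6 t=23 v=2: → [22,33); WM=9
i=7 t=1 v=6: DROP (t<9-4); WM=20; [0,11) fires=9
i=8 t=26 v=7: → [22,33); WM=20
i=9 t=11 v=7: DROP (t<20-4); WM=20
i=10 t=29 v=2: → [22,33); WM=20
i=11 t=33 v=4: → [33,44); WM=30; [11,22) fires=4
i=12 t=49 v=6: → [44,55); WM=30
i=13 t=54 v=8: → [44,55); WM=30
i=14 t=58 v=6: → [55,66); WM=30
i=15 t=58 v=9: → [55,66); WM=55; [22,33) fires=7 [33,44) fires=4 [44,55) fires=8
i=16 t=60 v=8: → [55,66); WM=55
i=17 t=54 v=9: → [44,55); WM=55
i=18 t=61 v=3: → [55,66); WM=55
i=19 t=44 v=4: DROP (t<55-4); WM=58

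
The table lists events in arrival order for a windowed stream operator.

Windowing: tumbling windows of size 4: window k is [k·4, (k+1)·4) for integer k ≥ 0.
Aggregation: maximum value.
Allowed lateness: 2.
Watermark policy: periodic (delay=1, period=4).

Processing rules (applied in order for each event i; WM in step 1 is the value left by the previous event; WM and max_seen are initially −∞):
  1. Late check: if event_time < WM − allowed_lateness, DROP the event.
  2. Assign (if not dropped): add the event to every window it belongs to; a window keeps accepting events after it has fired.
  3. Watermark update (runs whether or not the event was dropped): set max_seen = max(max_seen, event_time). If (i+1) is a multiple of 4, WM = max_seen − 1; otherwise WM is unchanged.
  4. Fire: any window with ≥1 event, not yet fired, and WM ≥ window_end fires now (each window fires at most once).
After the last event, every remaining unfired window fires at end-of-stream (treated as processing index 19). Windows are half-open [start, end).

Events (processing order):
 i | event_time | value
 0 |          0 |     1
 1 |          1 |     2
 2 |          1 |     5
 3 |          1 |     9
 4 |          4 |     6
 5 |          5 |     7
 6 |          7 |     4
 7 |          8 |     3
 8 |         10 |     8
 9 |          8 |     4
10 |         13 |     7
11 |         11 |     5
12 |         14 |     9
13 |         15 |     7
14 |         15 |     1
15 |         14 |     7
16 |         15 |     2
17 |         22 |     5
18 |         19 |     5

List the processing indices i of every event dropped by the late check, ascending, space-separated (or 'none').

none

i=0 t=0 v=1: → [0,4); WM=−∞
i=1 t=1 v=2: → [0,4); WM=−∞
i=2 t=1 v=5: → [0,4); WM=−∞
i=3 t=1 v=9: → [0,4); WM=0
i=4 t=4 v=6: → [4,8); WM=0
i=5 t=5 v=7: → [4,8); WM=0
i=6 t=7 v=4: → [4,8); WM=0
i=7 t=8 v=3: → [8,12); WM=7; [0,4) fires=9
i=8 t=10 v=8: → [8,12); WM=7
i=9 t=8 v=4: → [8,12); WM=7
i=10 t=13 v=7: → [12,16); WM=7
i=11 t=11 v=5: → [8,12); WM=12; [4,8) fires=7 [8,12) fires=8
i=12 t=14 v=9: → [12,16); WM=12
i=13 t=15 v=7: → [12,16); WM=12
i=14 t=15 v=1: → [12,16); WM=12
i=15 t=14 v=7: → [12,16); WM=14
i=16 t=15 v=2: → [12,16); WM=14
i=17 t=22 v=5: → [20,24); WM=14
i=18 t=19 v=5: → [16,20); WM=14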